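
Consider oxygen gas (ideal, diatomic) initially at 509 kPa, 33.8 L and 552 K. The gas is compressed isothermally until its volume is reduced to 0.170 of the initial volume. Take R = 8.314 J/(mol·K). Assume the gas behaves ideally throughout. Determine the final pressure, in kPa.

2990 kPa

Isothermal: T stays 552 K; PV = const ⇒ V₂ = 5.75 L, P₂ = 2990 kPa.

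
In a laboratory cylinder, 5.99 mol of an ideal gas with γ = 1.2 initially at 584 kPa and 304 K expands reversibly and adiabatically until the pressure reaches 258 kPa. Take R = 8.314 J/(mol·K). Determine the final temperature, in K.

V₁ = nRT₁/P₁ = 5.99×8.314×304/584 = 25.9 L.
Adiabatic: T₂/T₁ = (P₂/P₁)^((γ−1)/γ) ⇒ T₂ = 304×(0.442)^0.167 = 265 K; V₂ = 51.2 L.

265 K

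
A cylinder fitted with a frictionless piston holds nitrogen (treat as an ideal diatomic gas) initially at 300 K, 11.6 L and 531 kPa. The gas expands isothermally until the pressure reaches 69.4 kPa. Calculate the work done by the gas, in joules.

12500 J

n = P₁V₁/(RT₁) = 531×11.6/(8.314×300) = 2.47 mol.
Isothermal: T stays 300 K; PV = const ⇒ V₂ = 88.8 L, P₂ = 69.4 kPa.
W = nRT ln(V₂/V₁) = 2.47×8.314×300×ln(7.65) = 12500 J.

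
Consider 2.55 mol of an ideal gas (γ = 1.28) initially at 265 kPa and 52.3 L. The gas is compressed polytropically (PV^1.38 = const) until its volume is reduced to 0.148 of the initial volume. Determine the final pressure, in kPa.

T₁ = P₁V₁/(nR) = 265×52.3/(2.55×8.314) = 654 K.
Polytropic n=1.38: T₂ = T₁(V₁/V₂)^(n−1) = 654×(6.76)^0.38 = 1350 K; P₂ = P₁(V₁/V₂)^n = 3700 kPa.

3700 kPa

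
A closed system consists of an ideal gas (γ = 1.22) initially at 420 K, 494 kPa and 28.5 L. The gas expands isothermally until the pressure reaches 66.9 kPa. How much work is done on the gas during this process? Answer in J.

n = P₁V₁/(RT₁) = 494×28.5/(8.314×420) = 4.03 mol.
Isothermal: T stays 420 K; PV = const ⇒ V₂ = 210 L, P₂ = 66.9 kPa.
W = nRT ln(V₂/V₁) = 4.03×8.314×420×ln(7.38) = 28100 J.
Work done on the gas = −W_by = -28100 J.

-28100 J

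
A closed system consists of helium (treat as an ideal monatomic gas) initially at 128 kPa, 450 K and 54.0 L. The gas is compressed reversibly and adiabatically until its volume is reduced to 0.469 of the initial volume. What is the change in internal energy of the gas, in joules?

n = P₁V₁/(RT₁) = 128×54.0/(8.314×450) = 1.85 mol.
Adiabatic: TV^(γ−1) = const ⇒ T₂ = 450×(2.13)^0.667 = 745 K; PV^γ = const ⇒ P₂ = 452 kPa.
For an ideal gas ΔU = nCvΔT with Cv = (3/2)R = 12.5 J/(mol·K).
ΔU = 1.85×12.5×(745−450) = 6810 J.

6810 J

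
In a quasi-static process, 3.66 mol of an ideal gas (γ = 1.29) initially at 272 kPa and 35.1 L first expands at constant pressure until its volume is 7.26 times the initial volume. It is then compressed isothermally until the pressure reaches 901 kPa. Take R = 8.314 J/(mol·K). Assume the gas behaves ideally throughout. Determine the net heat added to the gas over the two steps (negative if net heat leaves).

183000 J

T₁ = P₁V₁/(nR) = 272×35.1/(3.66×8.314) = 314 K.
Step 1 — Isobaric: P stays 272 kPa; V/T = const ⇒ T₂ = 2280 K, V₂ = 255 L.
W = PΔV = 272×(255−35.1) kPa·L = 59800 J.
ΔU = nCvΔT = 3.66×28.7×(2280−314) = 206000 J.
Q = ΔU + W = nCpΔT = 266000 J.
State after step 1: P = 272 kPa, V = 255 L, T = 2280 K.
Step 2 — Isothermal: T stays 2280 K; PV = const ⇒ V₂ = 76.9 L, P₂ = 901 kPa.
ΔU = 0 (ideal gas, T constant).
W = nRT ln(V₂/V₁) = 3.66×8.314×2280×ln(0.302) = -83000 J.
Q = ΔU + W = -83000 J.
Net over both steps: W = -23300 J, Q = 183000 J, ΔU = 206000 J.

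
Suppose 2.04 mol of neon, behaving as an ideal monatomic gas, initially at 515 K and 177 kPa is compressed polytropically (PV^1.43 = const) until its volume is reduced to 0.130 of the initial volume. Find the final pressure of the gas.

V₁ = nRT₁/P₁ = 2.04×8.314×515/177 = 49.3 L.
Polytropic n=1.43: T₂ = T₁(V₁/V₂)^(n−1) = 515×(7.69)^0.43 = 1240 K; P₂ = P₁(V₁/V₂)^n = 3270 kPa.

3270 kPa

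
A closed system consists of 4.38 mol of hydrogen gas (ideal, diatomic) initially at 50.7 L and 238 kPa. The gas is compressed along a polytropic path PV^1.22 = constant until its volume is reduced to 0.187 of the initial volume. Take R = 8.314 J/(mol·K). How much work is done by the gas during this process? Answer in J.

T₁ = P₁V₁/(nR) = 238×50.7/(4.38×8.314) = 331 K.
Polytropic n=1.22: T₂ = T₁(V₁/V₂)^(n−1) = 331×(5.35)^0.22 = 479 K; P₂ = P₁(V₁/V₂)^n = 1840 kPa.
W = (P₁V₁−P₂V₂)/(n−1) = (238×50.7−1840×9.48)/0.22 = -24500 J.

-24500 J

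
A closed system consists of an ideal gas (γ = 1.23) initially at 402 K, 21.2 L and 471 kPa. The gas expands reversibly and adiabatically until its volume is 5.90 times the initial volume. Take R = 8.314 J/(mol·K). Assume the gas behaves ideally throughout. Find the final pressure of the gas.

53.1 kPa

Adiabatic: TV^(γ−1) = const ⇒ T₂ = 402×(0.169)^0.230 = 267 K; PV^γ = const ⇒ P₂ = 53.1 kPa.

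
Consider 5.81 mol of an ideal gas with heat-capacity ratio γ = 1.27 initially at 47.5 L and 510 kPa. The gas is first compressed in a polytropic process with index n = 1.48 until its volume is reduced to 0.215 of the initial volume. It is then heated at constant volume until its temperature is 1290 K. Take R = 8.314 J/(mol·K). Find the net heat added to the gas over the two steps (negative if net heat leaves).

T₁ = P₁V₁/(nR) = 510×47.5/(5.81×8.314) = 502 K.
Step 1 — Polytropic n=1.48: T₂ = T₁(V₁/V₂)^(n−1) = 502×(4.65)^0.48 = 1050 K; P₂ = P₁(V₁/V₂)^n = 4960 kPa.
W = (P₁V₁−P₂V₂)/(n−1) = (510×47.5−4960×10.2)/0.48 = -55100 J.
ΔU = nCvΔT = 5.81×30.8×(1050−502) = 97900 J.
Q = ΔU + W = 42800 J.
State after step 1: P = 4960 kPa, V = 10.2 L, T = 1050 K.
Step 2 — Isochoric: V stays 10.2 L; P/T = const ⇒ T₂ = 1290 K, P₂ = 6100 kPa.
W = 0 (no volume change).
ΔU = nCvΔT = 5.81×30.8×(1290−1050) = 43100 J.
Q = ΔU = 43100 J.
Net over both steps: W = -55100 J, Q = 86000 J, ΔU = 141000 J.

86000 J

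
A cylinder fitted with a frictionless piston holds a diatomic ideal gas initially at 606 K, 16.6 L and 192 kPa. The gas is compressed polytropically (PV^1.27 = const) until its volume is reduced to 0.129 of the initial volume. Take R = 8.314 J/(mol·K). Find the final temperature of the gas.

1050 K

Polytropic n=1.27: T₂ = T₁(V₁/V₂)^(n−1) = 606×(7.75)^0.27 = 1050 K; P₂ = P₁(V₁/V₂)^n = 2590 kPa.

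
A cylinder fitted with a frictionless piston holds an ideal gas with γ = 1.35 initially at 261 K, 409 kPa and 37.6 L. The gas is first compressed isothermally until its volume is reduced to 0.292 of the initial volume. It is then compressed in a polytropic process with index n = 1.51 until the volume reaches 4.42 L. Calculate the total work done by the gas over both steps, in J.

-36700 J

n = P₁V₁/(RT₁) = 409×37.6/(8.314×261) = 7.09 mol.
Step 1 — Isothermal: T stays 261 K; PV = const ⇒ V₂ = 11.0 L, P₂ = 1400 kPa.
ΔU = 0 (ideal gas, T constant).
W = nRT ln(V₂/V₁) = 7.09×8.314×261×ln(0.292) = -18900 J.
Q = ΔU + W = -18900 J.
State after step 1: P = 1400 kPa, V = 11.0 L, T = 261 K.
Step 2 — Polytropic n=1.51: T₂ = T₁(V₁/V₂)^(n−1) = 261×(2.48)^0.51 = 415 K; P₂ = P₁(V₁/V₂)^n = 5530 kPa.
W = (P₁V₁−P₂V₂)/(n−1) = (1400×11.0−5530×4.42)/0.51 = -17800 J.
ΔU = nCvΔT = 7.09×23.8×(415−261) = 25900 J.
Q = ΔU + W = 8140 J.
Net over both steps: W = -36700 J, Q = -10800 J, ΔU = 25900 J.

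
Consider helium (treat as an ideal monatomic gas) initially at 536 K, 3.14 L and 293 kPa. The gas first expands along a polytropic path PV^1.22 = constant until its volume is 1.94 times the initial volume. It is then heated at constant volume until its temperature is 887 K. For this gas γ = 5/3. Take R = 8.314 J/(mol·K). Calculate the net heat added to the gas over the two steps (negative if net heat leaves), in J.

1470 J

n = P₁V₁/(RT₁) = 293×3.14/(8.314×536) = 0.206 mol.
Step 1 — Polytropic n=1.22: T₂ = T₁(V₁/V₂)^(n−1) = 536×(0.515)^0.22 = 463 K; P₂ = P₁(V₁/V₂)^n = 131 kPa.
W = (P₁V₁−P₂V₂)/(n−1) = (293×3.14−131×6.09)/0.22 = 567 J.
ΔU = nCvΔT = 0.206×12.5×(463−536) = -187 J.
Q = ΔU + W = 380 J.
State after step 1: P = 131 kPa, V = 6.09 L, T = 463 K.
Step 2 — Isochoric: V stays 6.09 L; P/T = const ⇒ T₂ = 887 K, P₂ = 250 kPa.
W = 0 (no volume change).
ΔU = nCvΔT = 0.206×12.5×(887−463) = 1090 J.
Q = ΔU = 1090 J.
Net over both steps: W = 567 J, Q = 1470 J, ΔU = 904 J.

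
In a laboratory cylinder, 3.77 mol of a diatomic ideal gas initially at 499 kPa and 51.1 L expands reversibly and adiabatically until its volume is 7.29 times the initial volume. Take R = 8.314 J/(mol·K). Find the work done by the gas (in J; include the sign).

T₁ = P₁V₁/(nR) = 499×51.1/(3.77×8.314) = 814 K.
Adiabatic: TV^(γ−1) = const ⇒ T₂ = 814×(0.137)^0.400 = 368 K; PV^γ = const ⇒ P₂ = 30.9 kPa.
ΔU = nCvΔT = 3.77×20.8×(368−814) = -34900 J.
Q = 0 for an adiabatic process, so W = −ΔU = 34900 J.

34900 J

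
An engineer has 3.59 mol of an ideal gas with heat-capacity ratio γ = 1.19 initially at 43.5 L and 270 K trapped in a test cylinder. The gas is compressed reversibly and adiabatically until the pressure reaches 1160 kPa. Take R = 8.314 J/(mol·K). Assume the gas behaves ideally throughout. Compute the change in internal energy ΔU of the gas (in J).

14400 J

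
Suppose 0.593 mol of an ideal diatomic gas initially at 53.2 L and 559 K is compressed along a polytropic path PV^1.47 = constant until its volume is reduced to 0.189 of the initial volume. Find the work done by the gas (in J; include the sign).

P₁ = nRT₁/V₁ = 0.593×8.314×559/53.2 = 51.8 kPa.
Polytropic n=1.47: T₂ = T₁(V₁/V₂)^(n−1) = 559×(5.29)^0.47 = 1220 K; P₂ = P₁(V₁/V₂)^n = 600 kPa.
W = (P₁V₁−P₂V₂)/(n−1) = (51.8×53.2−600×10.1)/0.47 = -6970 J.

-6970 J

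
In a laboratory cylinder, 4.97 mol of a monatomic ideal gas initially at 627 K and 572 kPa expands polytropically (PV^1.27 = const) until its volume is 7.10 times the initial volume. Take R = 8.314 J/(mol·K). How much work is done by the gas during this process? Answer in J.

39400 J

V₁ = nRT₁/P₁ = 4.97×8.314×627/572 = 45.3 L.
Polytropic n=1.27: T₂ = T₁(V₁/V₂)^(n−1) = 627×(0.141)^0.27 = 369 K; P₂ = P₁(V₁/V₂)^n = 47.5 kPa.
W = (P₁V₁−P₂V₂)/(n−1) = (572×45.3−47.5×322)/0.27 = 39400 J.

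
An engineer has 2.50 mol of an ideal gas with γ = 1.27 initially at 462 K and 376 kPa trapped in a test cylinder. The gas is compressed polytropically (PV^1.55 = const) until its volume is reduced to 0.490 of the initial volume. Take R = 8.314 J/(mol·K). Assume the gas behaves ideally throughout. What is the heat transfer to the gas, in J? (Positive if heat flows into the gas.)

8700 J

V₁ = nRT₁/P₁ = 2.50×8.314×462/376 = 25.5 L.
Polytropic n=1.55: T₂ = T₁(V₁/V₂)^(n−1) = 462×(2.04)^0.55 = 684 K; P₂ = P₁(V₁/V₂)^n = 1140 kPa.
W = (P₁V₁−P₂V₂)/(n−1) = (376×25.5−1140×12.5)/0.55 = -8390 J.
ΔU = nCvΔT = 2.50×30.8×(684−462) = 17100 J.
Q = ΔU + W = 8700 J.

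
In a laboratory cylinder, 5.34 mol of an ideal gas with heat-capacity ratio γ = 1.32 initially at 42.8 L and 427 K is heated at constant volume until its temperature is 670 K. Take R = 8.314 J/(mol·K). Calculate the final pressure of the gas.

P₁ = nRT₁/V₁ = 5.34×8.314×427/42.8 = 443 kPa.
Isochoric: V stays 42.8 L; P/T = const ⇒ T₂ = 670 K, P₂ = 695 kPa.

695 kPa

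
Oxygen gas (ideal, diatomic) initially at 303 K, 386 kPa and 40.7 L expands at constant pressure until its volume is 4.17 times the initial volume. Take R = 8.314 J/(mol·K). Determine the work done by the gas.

49800 J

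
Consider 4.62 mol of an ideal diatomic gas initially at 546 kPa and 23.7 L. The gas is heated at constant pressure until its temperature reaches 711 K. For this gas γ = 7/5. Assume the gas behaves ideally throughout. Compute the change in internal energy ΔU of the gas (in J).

35900 J

T₁ = P₁V₁/(nR) = 546×23.7/(4.62×8.314) = 337 K.
Isobaric: P stays 546 kPa; V/T = const ⇒ T₂ = 711 K, V₂ = 50.0 L.
For an ideal gas ΔU = nCvΔT with Cv = (5/2)R = 20.8 J/(mol·K).
ΔU = 4.62×20.8×(711−337) = 35900 J.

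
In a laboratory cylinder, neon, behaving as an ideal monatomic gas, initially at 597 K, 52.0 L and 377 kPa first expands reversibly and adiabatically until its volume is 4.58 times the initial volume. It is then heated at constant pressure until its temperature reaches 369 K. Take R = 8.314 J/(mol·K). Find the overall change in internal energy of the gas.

-11200 J

n = P₁V₁/(RT₁) = 377×52.0/(8.314×597) = 3.95 mol.
Step 1 — Adiabatic: TV^(γ−1) = const ⇒ T₂ = 597×(0.218)^0.667 = 216 K; PV^γ = const ⇒ P₂ = 29.8 kPa.
ΔU = nCvΔT = 3.95×12.5×(216−597) = -18700 J.
Q = 0 for an adiabatic process, so W = −ΔU = 18700 J.
State after step 1: P = 29.8 kPa, V = 238 L, T = 216 K.
Step 2 — Isobaric: P stays 29.8 kPa; V/T = const ⇒ T₂ = 369 K, V₂ = 406 L.
W = PΔV = 29.8×(406−238) kPa·L = 5010 J.
ΔU = nCvΔT = 3.95×12.5×(369−216) = 7510 J.
Q = ΔU + W = nCpΔT = 12500 J.
Net over both steps: W = 23800 J, Q = 12500 J, ΔU = -11200 J.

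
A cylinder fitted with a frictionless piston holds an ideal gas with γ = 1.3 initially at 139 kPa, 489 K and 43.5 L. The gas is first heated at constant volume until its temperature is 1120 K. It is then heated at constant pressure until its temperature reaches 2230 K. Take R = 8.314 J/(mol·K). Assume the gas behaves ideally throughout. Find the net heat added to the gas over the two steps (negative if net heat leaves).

85500 J

n = P₁V₁/(RT₁) = 139×43.5/(8.314×489) = 1.49 mol.
Step 1 — Isochoric: V stays 43.5 L; P/T = const ⇒ T₂ = 1120 K, P₂ = 318 kPa.
W = 0 (no volume change).
ΔU = nCvΔT = 1.49×27.7×(1120−489) = 26000 J.
Q = ΔU = 26000 J.
State after step 1: P = 318 kPa, V = 43.5 L, T = 1120 K.
Step 2 — Isobaric: P stays 318 kPa; V/T = const ⇒ T₂ = 2230 K, V₂ = 86.6 L.
W = PΔV = 318×(86.6−43.5) kPa·L = 13700 J.
ΔU = nCvΔT = 1.49×27.7×(2230−1120) = 45800 J.
Q = ΔU + W = nCpΔT = 59500 J.
Net over both steps: W = 13700 J, Q = 85500 J, ΔU = 71800 J.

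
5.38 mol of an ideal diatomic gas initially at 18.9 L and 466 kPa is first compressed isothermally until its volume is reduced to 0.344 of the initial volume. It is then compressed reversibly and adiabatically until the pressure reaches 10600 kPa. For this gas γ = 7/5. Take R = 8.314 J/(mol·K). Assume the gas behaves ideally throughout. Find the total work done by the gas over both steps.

T₁ = P₁V₁/(nR) = 466×18.9/(5.38×8.314) = 197 K.
Step 1 — Isothermal: T stays 197 K; PV = const ⇒ V₂ = 6.50 L, P₂ = 1350 kPa.
ΔU = 0 (ideal gas, T constant).
W = nRT ln(V₂/V₁) = 5.38×8.314×197×ln(0.344) = -9400 J.
Q = ΔU + W = -9400 J.
State after step 1: P = 1350 kPa, V = 6.50 L, T = 197 K.
Step 2 — Adiabatic: T₂/T₁ = (P₂/P₁)^((γ−1)/γ) ⇒ T₂ = 197×(7.82)^0.286 = 354 K; V₂ = 1.50 L.
ΔU = nCvΔT = 5.38×20.8×(354−197) = 17600 J.
Q = 0 for an adiabatic process, so W = −ΔU = -17600 J.
Net over both steps: W = -27000 J, Q = -9400 J, ΔU = 17600 J.

-27000 J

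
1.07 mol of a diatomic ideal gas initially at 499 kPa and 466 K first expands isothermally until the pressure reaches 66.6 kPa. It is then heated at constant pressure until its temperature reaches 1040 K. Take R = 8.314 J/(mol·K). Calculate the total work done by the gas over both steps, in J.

13500 J

V₁ = nRT₁/P₁ = 1.07×8.314×466/499 = 8.31 L.
Step 1 — Isothermal: T stays 466 K; PV = const ⇒ V₂ = 62.2 L, P₂ = 66.6 kPa.
ΔU = 0 (ideal gas, T constant).
W = nRT ln(V₂/V₁) = 1.07×8.314×466×ln(7.49) = 8350 J.
Q = ΔU + W = 8350 J.
State after step 1: P = 66.6 kPa, V = 62.2 L, T = 466 K.
Step 2 — Isobaric: P stays 66.6 kPa; V/T = const ⇒ T₂ = 1040 K, V₂ = 139 L.
W = PΔV = 66.6×(139−62.2) kPa·L = 5110 J.
ΔU = nCvΔT = 1.07×20.8×(1040−466) = 12800 J.
Q = ΔU + W = nCpΔT = 17900 J.
Net over both steps: W = 13500 J, Q = 26200 J, ΔU = 12800 J.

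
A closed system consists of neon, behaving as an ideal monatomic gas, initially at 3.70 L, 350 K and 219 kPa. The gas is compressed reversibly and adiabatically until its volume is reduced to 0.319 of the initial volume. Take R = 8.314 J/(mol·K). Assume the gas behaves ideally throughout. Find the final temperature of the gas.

Adiabatic: TV^(γ−1) = const ⇒ T₂ = 350×(3.13)^0.667 = 750 K; PV^γ = const ⇒ P₂ = 1470 kPa.

750 K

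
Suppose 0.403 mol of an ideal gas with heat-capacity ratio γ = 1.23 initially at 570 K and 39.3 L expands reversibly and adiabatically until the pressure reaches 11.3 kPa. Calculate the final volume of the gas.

P₁ = nRT₁/V₁ = 0.403×8.314×570/39.3 = 48.6 kPa.
Adiabatic: T₂/T₁ = (P₂/P₁)^((γ−1)/γ) ⇒ T₂ = 570×(0.233)^0.187 = 434 K; V₂ = 129 L.

129 L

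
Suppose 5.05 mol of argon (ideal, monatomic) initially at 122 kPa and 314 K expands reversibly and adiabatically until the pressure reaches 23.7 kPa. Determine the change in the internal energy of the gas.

V₁ = nRT₁/P₁ = 5.05×8.314×314/122 = 108 L.
Adiabatic: T₂/T₁ = (P₂/P₁)^((γ−1)/γ) ⇒ T₂ = 314×(0.194)^0.400 = 163 K; V₂ = 289 L.
For an ideal gas ΔU = nCvΔT with Cv = (3/2)R = 12.5 J/(mol·K).
ΔU = 5.05×12.5×(163−314) = -9510 J.

-9510 J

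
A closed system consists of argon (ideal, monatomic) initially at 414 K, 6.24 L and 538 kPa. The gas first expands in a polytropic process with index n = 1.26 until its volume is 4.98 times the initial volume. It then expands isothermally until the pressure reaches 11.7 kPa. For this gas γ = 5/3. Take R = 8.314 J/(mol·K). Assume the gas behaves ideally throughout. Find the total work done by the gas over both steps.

8400 J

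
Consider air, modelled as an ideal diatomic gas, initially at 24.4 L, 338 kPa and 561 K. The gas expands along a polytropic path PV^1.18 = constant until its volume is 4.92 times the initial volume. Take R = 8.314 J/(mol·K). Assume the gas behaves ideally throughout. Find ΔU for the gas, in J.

-5140 J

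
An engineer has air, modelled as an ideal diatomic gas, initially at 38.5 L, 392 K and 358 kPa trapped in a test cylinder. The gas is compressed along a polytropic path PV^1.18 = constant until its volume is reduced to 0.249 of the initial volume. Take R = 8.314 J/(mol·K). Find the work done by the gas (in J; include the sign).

-21800 J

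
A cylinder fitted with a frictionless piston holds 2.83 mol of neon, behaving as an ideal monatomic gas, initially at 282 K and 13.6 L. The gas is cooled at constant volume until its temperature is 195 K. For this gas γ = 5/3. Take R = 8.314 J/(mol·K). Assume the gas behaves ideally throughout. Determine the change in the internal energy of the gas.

-3070 J

P₁ = nRT₁/V₁ = 2.83×8.314×282/13.6 = 488 kPa.
Isochoric: V stays 13.6 L; P/T = const ⇒ T₂ = 195 K, P₂ = 337 kPa.
For an ideal gas ΔU = nCvΔT with Cv = (3/2)R = 12.5 J/(mol·K).
ΔU = 2.83×12.5×(195−282) = -3070 J.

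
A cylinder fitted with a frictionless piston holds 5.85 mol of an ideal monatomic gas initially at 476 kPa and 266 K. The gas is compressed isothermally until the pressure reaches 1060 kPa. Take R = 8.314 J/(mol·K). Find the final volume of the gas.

V₁ = nRT₁/P₁ = 5.85×8.314×266/476 = 27.2 L.
Isothermal: T stays 266 K; PV = const ⇒ V₂ = 12.2 L, P₂ = 1060 kPa.

12.2 L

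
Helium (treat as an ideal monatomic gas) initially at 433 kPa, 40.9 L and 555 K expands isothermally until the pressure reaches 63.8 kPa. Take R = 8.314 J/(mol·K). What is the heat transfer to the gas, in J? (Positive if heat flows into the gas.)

n = P₁V₁/(RT₁) = 433×40.9/(8.314×555) = 3.84 mol.
Isothermal: T stays 555 K; PV = const ⇒ V₂ = 278 L, P₂ = 63.8 kPa.
ΔU = 0 (ideal gas, T constant).
W = nRT ln(V₂/V₁) = 3.84×8.314×555×ln(6.79) = 33900 J.
Q = ΔU + W = 33900 J.

33900 J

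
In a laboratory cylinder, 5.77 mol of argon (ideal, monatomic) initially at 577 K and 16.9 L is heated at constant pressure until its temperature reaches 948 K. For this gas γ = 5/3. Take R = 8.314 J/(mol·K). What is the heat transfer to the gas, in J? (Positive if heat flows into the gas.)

44500 J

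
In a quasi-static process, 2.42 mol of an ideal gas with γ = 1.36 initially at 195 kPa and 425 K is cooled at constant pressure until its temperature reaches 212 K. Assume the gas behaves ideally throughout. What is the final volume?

V₁ = nRT₁/P₁ = 2.42×8.314×425/195 = 43.9 L.
Isobaric: P stays 195 kPa; V/T = const ⇒ T₂ = 212 K, V₂ = 21.9 L.

21.9 L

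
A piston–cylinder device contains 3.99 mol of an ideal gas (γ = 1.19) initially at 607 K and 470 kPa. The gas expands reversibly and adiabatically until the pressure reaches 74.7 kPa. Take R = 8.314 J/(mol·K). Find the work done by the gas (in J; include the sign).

27000 J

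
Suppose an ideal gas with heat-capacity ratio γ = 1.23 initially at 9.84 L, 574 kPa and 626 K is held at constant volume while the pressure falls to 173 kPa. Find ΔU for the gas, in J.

n = P₁V₁/(RT₁) = 574×9.84/(8.314×626) = 1.09 mol.
Isochoric: V stays 9.84 L; P/T = const ⇒ T₂ = 189 K, P₂ = 173 kPa.
For an ideal gas ΔU = nCvΔT with Cv = R/(γ−1) = 36.1 J/(mol·K).
ΔU = 1.09×36.1×(189−626) = -17200 J.

-17200 J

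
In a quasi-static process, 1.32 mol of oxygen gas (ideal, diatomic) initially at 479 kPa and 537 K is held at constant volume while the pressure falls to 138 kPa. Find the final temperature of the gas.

V₁ = nRT₁/P₁ = 1.32×8.314×537/479 = 12.3 L.
Isochoric: V stays 12.3 L; P/T = const ⇒ T₂ = 155 K, P₂ = 138 kPa.

155 K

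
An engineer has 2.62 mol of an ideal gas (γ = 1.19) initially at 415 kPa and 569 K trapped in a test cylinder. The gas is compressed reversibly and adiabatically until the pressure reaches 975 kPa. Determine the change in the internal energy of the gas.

9530 J

V₁ = nRT₁/P₁ = 2.62×8.314×569/415 = 29.9 L.
Adiabatic: T₂/T₁ = (P₂/P₁)^((γ−1)/γ) ⇒ T₂ = 569×(2.35)^0.160 = 652 K; V₂ = 14.6 L.
For an ideal gas ΔU = nCvΔT with Cv = R/(γ−1) = 43.8 J/(mol·K).
ΔU = 2.62×43.8×(652−569) = 9530 J.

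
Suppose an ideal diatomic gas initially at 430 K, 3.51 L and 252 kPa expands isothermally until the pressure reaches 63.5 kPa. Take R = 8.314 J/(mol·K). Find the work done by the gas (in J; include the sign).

1220 J

n = P₁V₁/(RT₁) = 252×3.51/(8.314×430) = 0.247 mol.
Isothermal: T stays 430 K; PV = const ⇒ V₂ = 13.9 L, P₂ = 63.5 kPa.
W = nRT ln(V₂/V₁) = 0.247×8.314×430×ln(3.97) = 1220 J.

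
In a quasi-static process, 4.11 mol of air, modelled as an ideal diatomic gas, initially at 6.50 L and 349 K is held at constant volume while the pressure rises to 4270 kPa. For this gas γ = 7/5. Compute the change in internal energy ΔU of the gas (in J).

P₁ = nRT₁/V₁ = 4.11×8.314×349/6.50 = 1830 kPa.
Isochoric: V stays 6.50 L; P/T = const ⇒ T₂ = 812 K, P₂ = 4270 kPa.
For an ideal gas ΔU = nCvΔT with Cv = (5/2)R = 20.8 J/(mol·K).
ΔU = 4.11×20.8×(812−349) = 39600 J.

39600 J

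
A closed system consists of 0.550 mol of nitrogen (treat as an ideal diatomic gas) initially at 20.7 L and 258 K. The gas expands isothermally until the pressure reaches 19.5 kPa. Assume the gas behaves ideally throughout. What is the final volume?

60.5 L

P₁ = nRT₁/V₁ = 0.550×8.314×258/20.7 = 57.0 kPa.
Isothermal: T stays 258 K; PV = const ⇒ V₂ = 60.5 L, P₂ = 19.5 kPa.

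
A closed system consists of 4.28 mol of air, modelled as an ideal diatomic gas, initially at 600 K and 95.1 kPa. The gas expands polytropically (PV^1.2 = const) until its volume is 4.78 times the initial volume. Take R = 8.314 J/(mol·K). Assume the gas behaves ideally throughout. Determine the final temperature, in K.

439 K

V₁ = nRT₁/P₁ = 4.28×8.314×600/95.1 = 225 L.
Polytropic n=1.2: T₂ = T₁(V₁/V₂)^(n−1) = 600×(0.209)^0.20 = 439 K; P₂ = P₁(V₁/V₂)^n = 14.6 kPa.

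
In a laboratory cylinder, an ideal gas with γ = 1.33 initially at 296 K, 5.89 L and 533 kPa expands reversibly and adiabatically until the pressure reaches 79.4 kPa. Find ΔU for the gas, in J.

n = P₁V₁/(RT₁) = 533×5.89/(8.314×296) = 1.28 mol.
Adiabatic: T₂/T₁ = (P₂/P₁)^((γ−1)/γ) ⇒ T₂ = 296×(0.149)^0.248 = 185 K; V₂ = 24.7 L.
For an ideal gas ΔU = nCvΔT with Cv = R/(γ−1) = 25.2 J/(mol·K).
ΔU = 1.28×25.2×(185−296) = -3580 J.

-3580 J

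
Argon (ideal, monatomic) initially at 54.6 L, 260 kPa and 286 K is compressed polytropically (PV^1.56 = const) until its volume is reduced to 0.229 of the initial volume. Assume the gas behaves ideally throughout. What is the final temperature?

Polytropic n=1.56: T₂ = T₁(V₁/V₂)^(n−1) = 286×(4.37)^0.56 = 653 K; P₂ = P₁(V₁/V₂)^n = 2590 kPa.

653 K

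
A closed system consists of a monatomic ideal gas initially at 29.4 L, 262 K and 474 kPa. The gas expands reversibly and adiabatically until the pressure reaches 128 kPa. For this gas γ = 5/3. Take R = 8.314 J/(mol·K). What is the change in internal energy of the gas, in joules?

n = P₁V₁/(RT₁) = 474×29.4/(8.314×262) = 6.40 mol.
Adiabatic: T₂/T₁ = (P₂/P₁)^((γ−1)/γ) ⇒ T₂ = 262×(0.270)^0.400 = 155 K; V₂ = 64.5 L.
For an ideal gas ΔU = nCvΔT with Cv = (3/2)R = 12.5 J/(mol·K).
ΔU = 6.40×12.5×(155−262) = -8520 J.

-8520 J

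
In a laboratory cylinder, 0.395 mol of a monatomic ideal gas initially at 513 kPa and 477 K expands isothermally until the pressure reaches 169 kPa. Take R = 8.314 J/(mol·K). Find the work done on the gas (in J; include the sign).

-1740 J

V₁ = nRT₁/P₁ = 0.395×8.314×477/513 = 3.05 L.
Isothermal: T stays 477 K; PV = const ⇒ V₂ = 9.27 L, P₂ = 169 kPa.
W = nRT ln(V₂/V₁) = 0.395×8.314×477×ln(3.04) = 1740 J.
Work done on the gas = −W_by = -1740 J.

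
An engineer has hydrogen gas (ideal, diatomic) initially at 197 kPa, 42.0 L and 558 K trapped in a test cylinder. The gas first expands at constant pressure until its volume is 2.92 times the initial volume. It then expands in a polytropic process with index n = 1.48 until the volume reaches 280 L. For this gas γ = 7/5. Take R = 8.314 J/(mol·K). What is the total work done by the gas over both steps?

n = P₁V₁/(RT₁) = 197×42.0/(8.314×558) = 1.78 mol.
Step 1 — Isobaric: P stays 197 kPa; V/T = const ⇒ T₂ = 1630 K, V₂ = 123 L.
W = PΔV = 197×(123−42.0) kPa·L = 15900 J.
ΔU = nCvΔT = 1.78×20.8×(1630−558) = 39700 J.
Q = ΔU + W = nCpΔT = 55600 J.
State after step 1: P = 197 kPa, V = 123 L, T = 1630 K.
Step 2 — Polytropic n=1.48: T₂ = T₁(V₁/V₂)^(n−1) = 1630×(0.438)^0.48 = 1100 K; P₂ = P₁(V₁/V₂)^n = 58.1 kPa.
W = (P₁V₁−P₂V₂)/(n−1) = (197×123−58.1×280)/0.48 = 16500 J.
ΔU = nCvΔT = 1.78×20.8×(1100−1630) = -19800 J.
Q = ΔU + W = -3290 J.
Net over both steps: W = 32400 J, Q = 52300 J, ΔU = 20000 J.

32400 J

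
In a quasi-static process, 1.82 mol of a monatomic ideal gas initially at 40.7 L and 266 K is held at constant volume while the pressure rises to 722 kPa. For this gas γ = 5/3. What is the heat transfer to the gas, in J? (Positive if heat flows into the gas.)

38000 J

P₁ = nRT₁/V₁ = 1.82×8.314×266/40.7 = 98.9 kPa.
Isochoric: V stays 40.7 L; P/T = const ⇒ T₂ = 1940 K, P₂ = 722 kPa.
W = 0 (no volume change).
ΔU = nCvΔT = 1.82×12.5×(1940−266) = 38000 J.
Q = ΔU = 38000 J.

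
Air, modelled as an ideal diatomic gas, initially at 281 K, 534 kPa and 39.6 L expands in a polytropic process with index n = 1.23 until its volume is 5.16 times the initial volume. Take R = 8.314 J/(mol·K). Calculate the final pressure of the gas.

71.0 kPa

Polytropic n=1.23: T₂ = T₁(V₁/V₂)^(n−1) = 281×(0.194)^0.23 = 193 K; P₂ = P₁(V₁/V₂)^n = 71.0 kPa.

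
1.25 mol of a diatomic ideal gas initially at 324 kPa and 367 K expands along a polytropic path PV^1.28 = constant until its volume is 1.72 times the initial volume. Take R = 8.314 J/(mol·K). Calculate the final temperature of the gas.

315 K

V₁ = nRT₁/P₁ = 1.25×8.314×367/324 = 11.8 L.
Polytropic n=1.28: T₂ = T₁(V₁/V₂)^(n−1) = 367×(0.581)^0.28 = 315 K; P₂ = P₁(V₁/V₂)^n = 162 kPa.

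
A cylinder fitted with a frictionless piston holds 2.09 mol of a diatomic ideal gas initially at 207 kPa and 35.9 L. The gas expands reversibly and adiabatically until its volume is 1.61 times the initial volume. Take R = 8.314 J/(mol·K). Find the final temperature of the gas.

353 K

T₁ = P₁V₁/(nR) = 207×35.9/(2.09×8.314) = 428 K.
Adiabatic: TV^(γ−1) = const ⇒ T₂ = 428×(0.621)^0.400 = 353 K; PV^γ = const ⇒ P₂ = 106 kPa.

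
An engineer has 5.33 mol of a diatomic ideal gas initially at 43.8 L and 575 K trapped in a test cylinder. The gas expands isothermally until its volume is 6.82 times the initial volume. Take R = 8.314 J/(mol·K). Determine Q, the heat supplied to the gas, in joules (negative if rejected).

P₁ = nRT₁/V₁ = 5.33×8.314×575/43.8 = 582 kPa.
Isothermal: T stays 575 K; PV = const ⇒ V₂ = 299 L, P₂ = 85.3 kPa.
ΔU = 0 (ideal gas, T constant).
W = nRT ln(V₂/V₁) = 5.33×8.314×575×ln(6.82) = 48900 J.
Q = ΔU + W = 48900 J.

48900 J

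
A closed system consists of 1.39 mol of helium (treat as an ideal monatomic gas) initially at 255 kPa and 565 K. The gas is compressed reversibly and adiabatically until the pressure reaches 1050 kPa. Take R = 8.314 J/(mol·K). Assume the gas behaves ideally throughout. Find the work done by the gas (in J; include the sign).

-7460 J

V₁ = nRT₁/P₁ = 1.39×8.314×565/255 = 25.6 L.
Adiabatic: T₂/T₁ = (P₂/P₁)^((γ−1)/γ) ⇒ T₂ = 565×(4.12)^0.400 = 995 K; V₂ = 11.0 L.
ΔU = nCvΔT = 1.39×12.5×(995−565) = 7460 J.
Q = 0 for an adiabatic process, so W = −ΔU = -7460 J.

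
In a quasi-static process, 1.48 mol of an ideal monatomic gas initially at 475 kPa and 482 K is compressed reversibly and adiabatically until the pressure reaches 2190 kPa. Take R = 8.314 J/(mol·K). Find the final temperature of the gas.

888 K

V₁ = nRT₁/P₁ = 1.48×8.314×482/475 = 12.5 L.
Adiabatic: T₂/T₁ = (P₂/P₁)^((γ−1)/γ) ⇒ T₂ = 482×(4.61)^0.400 = 888 K; V₂ = 4.99 L.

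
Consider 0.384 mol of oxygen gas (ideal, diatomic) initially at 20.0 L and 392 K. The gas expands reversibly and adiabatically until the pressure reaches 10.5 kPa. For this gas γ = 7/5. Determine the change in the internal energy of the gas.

P₁ = nRT₁/V₁ = 0.384×8.314×392/20.0 = 62.6 kPa.
Adiabatic: T₂/T₁ = (P₂/P₁)^((γ−1)/γ) ⇒ T₂ = 392×(0.168)^0.286 = 235 K; V₂ = 71.6 L.
For an ideal gas ΔU = nCvΔT with Cv = (5/2)R = 20.8 J/(mol·K).
ΔU = 0.384×20.8×(235−392) = -1250 J.

-1250 J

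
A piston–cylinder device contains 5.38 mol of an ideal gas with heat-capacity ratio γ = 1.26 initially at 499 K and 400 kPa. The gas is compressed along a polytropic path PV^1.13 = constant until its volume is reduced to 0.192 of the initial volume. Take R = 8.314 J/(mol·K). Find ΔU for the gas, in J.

20500 J

V₁ = nRT₁/P₁ = 5.38×8.314×499/400 = 55.8 L.
Polytropic n=1.13: T₂ = T₁(V₁/V₂)^(n−1) = 499×(5.21)^0.13 = 618 K; P₂ = P₁(V₁/V₂)^n = 2580 kPa.
For an ideal gas ΔU = nCvΔT with Cv = R/(γ−1) = 32.0 J/(mol·K).
ΔU = 5.38×32.0×(618−499) = 20500 J.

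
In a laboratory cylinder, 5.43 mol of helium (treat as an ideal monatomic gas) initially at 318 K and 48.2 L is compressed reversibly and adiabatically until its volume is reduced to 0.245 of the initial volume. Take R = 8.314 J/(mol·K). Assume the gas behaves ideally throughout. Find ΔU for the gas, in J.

P₁ = nRT₁/V₁ = 5.43×8.314×318/48.2 = 298 kPa.
Adiabatic: TV^(γ−1) = const ⇒ T₂ = 318×(4.08)^0.667 = 812 K; PV^γ = const ⇒ P₂ = 3100 kPa.
For an ideal gas ΔU = nCvΔT with Cv = (3/2)R = 12.5 J/(mol·K).
ΔU = 5.43×12.5×(812−318) = 33500 J.

33500 J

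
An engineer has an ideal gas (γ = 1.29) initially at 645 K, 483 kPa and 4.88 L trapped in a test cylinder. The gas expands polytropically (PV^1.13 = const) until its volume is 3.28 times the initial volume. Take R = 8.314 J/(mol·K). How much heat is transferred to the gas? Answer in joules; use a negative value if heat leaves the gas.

1430 J

n = P₁V₁/(RT₁) = 483×4.88/(8.314×645) = 0.440 mol.
Polytropic n=1.13: T₂ = T₁(V₁/V₂)^(n−1) = 645×(0.305)^0.13 = 553 K; P₂ = P₁(V₁/V₂)^n = 126 kPa.
W = (P₁V₁−P₂V₂)/(n−1) = (483×4.88−126×16.0)/0.13 = 2590 J.
ΔU = nCvΔT = 0.440×28.7×(553−645) = -1160 J.
Q = ΔU + W = 1430 J.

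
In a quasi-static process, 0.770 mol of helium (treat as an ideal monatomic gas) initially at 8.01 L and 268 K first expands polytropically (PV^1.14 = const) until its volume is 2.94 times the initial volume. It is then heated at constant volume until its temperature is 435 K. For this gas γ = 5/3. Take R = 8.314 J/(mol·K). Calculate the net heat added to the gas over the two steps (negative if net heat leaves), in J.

P₁ = nRT₁/V₁ = 0.770×8.314×268/8.01 = 214 kPa.
Step 1 — Polytropic n=1.14: T₂ = T₁(V₁/V₂)^(n−1) = 268×(0.340)^0.14 = 230 K; P₂ = P₁(V₁/V₂)^n = 62.6 kPa.
W = (P₁V₁−P₂V₂)/(n−1) = (214×8.01−62.6×23.5)/0.14 = 1720 J.
ΔU = nCvΔT = 0.770×12.5×(230−268) = -361 J.
Q = ΔU + W = 1360 J.
State after step 1: P = 62.6 kPa, V = 23.5 L, T = 230 K.
Step 2 — Isochoric: V stays 23.5 L; P/T = const ⇒ T₂ = 435 K, P₂ = 118 kPa.
W = 0 (no volume change).
ΔU = nCvΔT = 0.770×12.5×(435−230) = 1960 J.
Q = ΔU = 1960 J.
Net over both steps: W = 1720 J, Q = 3320 J, ΔU = 1600 J.

3320 J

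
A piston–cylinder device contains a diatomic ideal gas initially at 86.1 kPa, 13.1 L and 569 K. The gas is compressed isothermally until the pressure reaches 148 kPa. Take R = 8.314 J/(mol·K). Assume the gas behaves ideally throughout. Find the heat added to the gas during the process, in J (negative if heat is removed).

-611 J

n = P₁V₁/(RT₁) = 86.1×13.1/(8.314×569) = 0.238 mol.
Isothermal: T stays 569 K; PV = const ⇒ V₂ = 7.62 L, P₂ = 148 kPa.
ΔU = 0 (ideal gas, T constant).
W = nRT ln(V₂/V₁) = 0.238×8.314×569×ln(0.582) = -611 J.
Q = ΔU + W = -611 J.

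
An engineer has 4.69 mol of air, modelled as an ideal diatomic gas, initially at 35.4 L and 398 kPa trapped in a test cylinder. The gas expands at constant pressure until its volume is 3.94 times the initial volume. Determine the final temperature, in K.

1420 K

T₁ = P₁V₁/(nR) = 398×35.4/(4.69×8.314) = 361 K.
Isobaric: P stays 398 kPa; V/T = const ⇒ T₂ = 1420 K, V₂ = 139 L.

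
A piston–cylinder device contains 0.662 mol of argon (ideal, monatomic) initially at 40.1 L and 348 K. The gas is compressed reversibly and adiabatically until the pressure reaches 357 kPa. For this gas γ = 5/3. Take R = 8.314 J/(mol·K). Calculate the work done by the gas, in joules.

-3550 J

P₁ = nRT₁/V₁ = 0.662×8.314×348/40.1 = 47.8 kPa.
Adiabatic: T₂/T₁ = (P₂/P₁)^((γ−1)/γ) ⇒ T₂ = 348×(7.47)^0.400 = 778 K; V₂ = 12.0 L.
ΔU = nCvΔT = 0.662×12.5×(778−348) = 3550 J.
Q = 0 for an adiabatic process, so W = −ΔU = -3550 J.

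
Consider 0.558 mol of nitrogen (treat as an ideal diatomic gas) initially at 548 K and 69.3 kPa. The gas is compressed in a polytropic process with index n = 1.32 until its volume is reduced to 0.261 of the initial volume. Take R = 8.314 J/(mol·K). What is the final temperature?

842 K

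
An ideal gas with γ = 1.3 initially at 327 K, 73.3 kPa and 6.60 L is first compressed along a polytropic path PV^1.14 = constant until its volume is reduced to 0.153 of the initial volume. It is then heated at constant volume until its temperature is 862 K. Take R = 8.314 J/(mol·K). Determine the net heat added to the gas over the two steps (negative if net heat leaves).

n = P₁V₁/(RT₁) = 73.3×6.60/(8.314×327) = 0.178 mol.
Step 1 — Polytropic n=1.14: T₂ = T₁(V₁/V₂)^(n−1) = 327×(6.54)^0.14 = 425 K; P₂ = P₁(V₁/V₂)^n = 623 kPa.
W = (P₁V₁−P₂V₂)/(n−1) = (73.3×6.60−623×1.01)/0.14 = -1040 J.
ΔU = nCvΔT = 0.178×27.7×(425−327) = 485 J.
Q = ΔU + W = -554 J.
State after step 1: P = 623 kPa, V = 1.01 L, T = 425 K.
Step 2 — Isochoric: V stays 1.01 L; P/T = const ⇒ T₂ = 862 K, P₂ = 1260 kPa.
W = 0 (no volume change).
ΔU = nCvΔT = 0.178×27.7×(862−425) = 2150 J.
Q = ΔU = 2150 J.
Net over both steps: W = -1040 J, Q = 1600 J, ΔU = 2640 J.

1600 J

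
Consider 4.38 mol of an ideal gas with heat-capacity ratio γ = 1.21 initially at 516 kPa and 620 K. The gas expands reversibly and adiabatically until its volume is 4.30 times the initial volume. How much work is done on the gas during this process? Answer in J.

-28400 J

V₁ = nRT₁/P₁ = 4.38×8.314×620/516 = 43.8 L.
Adiabatic: TV^(γ−1) = const ⇒ T₂ = 620×(0.233)^0.210 = 456 K; PV^γ = const ⇒ P₂ = 88.3 kPa.
ΔU = nCvΔT = 4.38×39.6×(456−620) = -28400 J.
Q = 0 for an adiabatic process, so W = −ΔU = 28400 J.
Work done on the gas = −W_by = -28400 J.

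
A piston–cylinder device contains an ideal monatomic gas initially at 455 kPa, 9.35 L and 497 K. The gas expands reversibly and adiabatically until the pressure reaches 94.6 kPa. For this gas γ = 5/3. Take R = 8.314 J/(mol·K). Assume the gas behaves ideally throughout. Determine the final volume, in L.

24.0 L

Adiabatic: T₂/T₁ = (P₂/P₁)^((γ−1)/γ) ⇒ T₂ = 497×(0.208)^0.400 = 265 K; V₂ = 24.0 L.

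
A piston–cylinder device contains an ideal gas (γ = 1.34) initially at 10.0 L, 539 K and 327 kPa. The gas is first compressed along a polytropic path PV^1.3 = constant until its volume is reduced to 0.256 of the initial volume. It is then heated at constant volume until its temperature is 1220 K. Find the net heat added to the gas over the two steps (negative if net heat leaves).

6650 J

n = P₁V₁/(RT₁) = 327×10.0/(8.314×539) = 0.730 mol.
Step 1 — Polytropic n=1.3: T₂ = T₁(V₁/V₂)^(n−1) = 539×(3.91)^0.30 = 811 K; P₂ = P₁(V₁/V₂)^n = 1920 kPa.
W = (P₁V₁−P₂V₂)/(n−1) = (327×10.0−1920×2.56)/0.30 = -5500 J.
ΔU = nCvΔT = 0.730×24.5×(811−539) = 4860 J.
Q = ΔU + W = -648 J.
State after step 1: P = 1920 kPa, V = 2.56 L, T = 811 K.
Step 2 — Isochoric: V stays 2.56 L; P/T = const ⇒ T₂ = 1220 K, P₂ = 2890 kPa.
W = 0 (no volume change).
ΔU = nCvΔT = 0.730×24.5×(1220−811) = 7290 J.
Q = ΔU = 7290 J.
Net over both steps: W = -5500 J, Q = 6650 J, ΔU = 12200 J.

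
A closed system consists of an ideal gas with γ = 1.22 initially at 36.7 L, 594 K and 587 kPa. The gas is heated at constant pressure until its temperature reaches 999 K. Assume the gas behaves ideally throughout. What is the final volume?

61.7 L

Isobaric: P stays 587 kPa; V/T = const ⇒ T₂ = 999 K, V₂ = 61.7 L.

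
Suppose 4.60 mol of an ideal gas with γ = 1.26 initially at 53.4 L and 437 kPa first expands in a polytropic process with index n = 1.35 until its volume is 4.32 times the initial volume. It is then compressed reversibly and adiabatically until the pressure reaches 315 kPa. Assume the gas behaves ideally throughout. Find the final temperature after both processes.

514 K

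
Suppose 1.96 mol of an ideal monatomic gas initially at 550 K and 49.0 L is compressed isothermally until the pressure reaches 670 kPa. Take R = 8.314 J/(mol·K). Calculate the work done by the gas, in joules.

-11600 J

P₁ = nRT₁/V₁ = 1.96×8.314×550/49.0 = 183 kPa.
Isothermal: T stays 550 K; PV = const ⇒ V₂ = 13.4 L, P₂ = 670 kPa.
W = nRT ln(V₂/V₁) = 1.96×8.314×550×ln(0.273) = -11600 J.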